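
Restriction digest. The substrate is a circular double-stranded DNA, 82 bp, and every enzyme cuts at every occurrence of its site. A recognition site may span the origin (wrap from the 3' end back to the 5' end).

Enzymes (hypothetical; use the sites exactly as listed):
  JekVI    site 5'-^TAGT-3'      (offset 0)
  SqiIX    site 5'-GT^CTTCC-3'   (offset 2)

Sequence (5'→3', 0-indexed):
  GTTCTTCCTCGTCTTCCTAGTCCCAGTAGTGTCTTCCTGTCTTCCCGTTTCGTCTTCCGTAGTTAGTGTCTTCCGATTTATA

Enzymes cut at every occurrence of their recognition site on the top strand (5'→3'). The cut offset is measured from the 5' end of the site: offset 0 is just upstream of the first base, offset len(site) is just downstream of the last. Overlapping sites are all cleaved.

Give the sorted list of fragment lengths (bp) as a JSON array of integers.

Site scan:
  JekVI (TAGT, off=0): starts [17, 26, 59, 63, 80] → cuts [17, 26, 59, 63, 80]
  SqiIX (GTCTTCC, off=2): starts [10, 30, 38, 51, 67] → cuts [12, 32, 40, 53, 69]

All cut coordinates (distinct, sorted): [12, 17, 26, 32, 40, 53, 59, 63, 69, 80]

Fragment lengths:
  12→17: 5 bp
  17→26: 9 bp
  26→32: 6 bp
  32→40: 8 bp
  40→53: 13 bp
  53→59: 6 bp
  59→63: 4 bp
  63→69: 6 bp
  69→80: 11 bp
  80→12 (wrap): 82-80+12 = 14 bp

[4,5,6,6,6,8,9,11,13,14]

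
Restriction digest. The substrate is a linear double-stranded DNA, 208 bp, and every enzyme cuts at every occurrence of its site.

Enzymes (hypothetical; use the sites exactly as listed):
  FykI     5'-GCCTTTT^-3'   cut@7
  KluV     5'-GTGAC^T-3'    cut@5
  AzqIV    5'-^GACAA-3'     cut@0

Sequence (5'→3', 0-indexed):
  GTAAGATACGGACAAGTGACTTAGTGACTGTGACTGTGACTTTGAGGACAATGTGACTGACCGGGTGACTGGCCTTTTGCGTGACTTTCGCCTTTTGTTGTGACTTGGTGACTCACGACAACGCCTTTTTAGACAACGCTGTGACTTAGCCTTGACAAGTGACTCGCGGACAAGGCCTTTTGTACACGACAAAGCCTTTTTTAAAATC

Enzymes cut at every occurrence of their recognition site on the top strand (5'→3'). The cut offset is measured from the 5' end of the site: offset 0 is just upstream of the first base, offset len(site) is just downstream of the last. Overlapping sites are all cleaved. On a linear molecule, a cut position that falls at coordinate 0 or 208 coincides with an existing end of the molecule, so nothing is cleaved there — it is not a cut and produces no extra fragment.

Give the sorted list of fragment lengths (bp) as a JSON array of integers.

[2,4,5,6,6,6,6,7,8,8,8,8,8,9,10,10,10,11,11,12,13,13,13,14]

Scan for sites:
  FykI (GCCTTTT, off=7): starts [71, 89, 122, 174, 193] → cuts [78, 96, 129, 181, 200]
  KluV (GTGACT, off=5): starts [15, 23, 29, 35, 52, 64, 80, 99, 107, 140, 158] → cuts [20, 28, 34, 40, 57, 69, 85, 104, 112, 145, 163]
  AzqIV (GACAA, off=0): starts [10, 46, 116, 131, 153, 168, 187] → cuts [10, 46, 116, 131, 153, 168, 187]

Pooled cuts: [10, 20, 28, 34, 40, 46, 57, 69, 78, 85, 96, 104, 112, 116, 129, 131, 145, 153, 163, 168, 181, 187, 200]

Fragments:
  [0,10): 10 bp
  [10,20): 10 bp
  [20,28): 8 bp
  [28,34): 6 bp
  [34,40): 6 bp
  [40,46): 6 bp
  [46,57): 11 bp
  [57,69): 12 bp
  [69,78): 9 bp
  [78,85): 7 bp
  [85,96): 11 bp
  [96,104): 8 bp
  [104,112): 8 bp
  [112,116): 4 bp
  [116,129): 13 bp
  [129,131): 2 bp
  [131,145): 14 bp
  [145,153): 8 bp
  [153,163): 10 bp
  [163,168): 5 bp
  [168,181): 13 bp
  [181,187): 6 bp
  [187,200): 13 bp
  [200,208): 8 bp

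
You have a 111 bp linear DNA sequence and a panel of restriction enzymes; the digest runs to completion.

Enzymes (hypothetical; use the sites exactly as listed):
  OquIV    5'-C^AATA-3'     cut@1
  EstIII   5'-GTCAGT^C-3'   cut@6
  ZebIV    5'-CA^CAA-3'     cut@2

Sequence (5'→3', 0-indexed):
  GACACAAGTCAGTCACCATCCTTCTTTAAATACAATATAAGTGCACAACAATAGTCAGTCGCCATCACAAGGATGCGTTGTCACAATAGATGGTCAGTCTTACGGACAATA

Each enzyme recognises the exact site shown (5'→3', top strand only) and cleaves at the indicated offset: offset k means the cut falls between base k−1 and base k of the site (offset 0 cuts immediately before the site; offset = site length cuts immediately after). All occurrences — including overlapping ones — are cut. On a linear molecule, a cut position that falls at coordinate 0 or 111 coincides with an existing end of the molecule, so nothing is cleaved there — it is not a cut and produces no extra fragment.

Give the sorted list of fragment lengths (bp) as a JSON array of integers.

[1,4,4,4,8,9,9,10,12,14,16,20]

Site scan:
  OquIV (CAATA, off=1): starts [32, 48, 83, 106] → cuts [33, 49, 84, 107]
  EstIII (GTCAGTC, off=6): starts [7, 53, 92] → cuts [13, 59, 98]
  ZebIV (CACAA, off=2): starts [2, 43, 65, 81] → cuts [4, 45, 67, 83]

All cut coordinates (distinct, sorted): [4, 13, 33, 45, 49, 59, 67, 83, 84, 98, 107]

Fragment lengths:
  [0,4): 4 bp
  [4,13): 9 bp
  [13,33): 20 bp
  [33,45): 12 bp
  [45,49): 4 bp
  [49,59): 10 bp
  [59,67): 8 bp
  [67,83): 16 bp
  [83,84): 1 bp
  [84,98): 14 bp
  [98,107): 9 bp
  [107,111): 4 bp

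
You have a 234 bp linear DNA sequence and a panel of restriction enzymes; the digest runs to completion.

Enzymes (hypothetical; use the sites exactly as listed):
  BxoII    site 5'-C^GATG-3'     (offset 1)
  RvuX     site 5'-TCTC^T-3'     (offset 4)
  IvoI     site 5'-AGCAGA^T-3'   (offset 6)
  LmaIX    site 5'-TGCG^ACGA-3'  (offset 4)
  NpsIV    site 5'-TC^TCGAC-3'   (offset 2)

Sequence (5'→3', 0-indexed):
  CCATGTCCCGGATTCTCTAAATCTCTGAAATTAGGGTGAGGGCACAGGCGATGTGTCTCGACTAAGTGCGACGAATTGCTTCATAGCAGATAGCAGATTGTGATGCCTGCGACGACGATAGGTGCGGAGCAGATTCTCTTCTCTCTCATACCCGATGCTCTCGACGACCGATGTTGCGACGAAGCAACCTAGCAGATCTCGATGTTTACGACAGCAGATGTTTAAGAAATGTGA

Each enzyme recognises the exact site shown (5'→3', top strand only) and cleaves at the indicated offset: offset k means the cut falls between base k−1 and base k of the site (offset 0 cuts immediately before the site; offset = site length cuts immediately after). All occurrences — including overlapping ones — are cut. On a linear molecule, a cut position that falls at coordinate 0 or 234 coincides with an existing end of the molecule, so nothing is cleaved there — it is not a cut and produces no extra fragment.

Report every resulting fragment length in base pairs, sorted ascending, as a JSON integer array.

Scan for sites:
  BxoII (CGATG, off=1): starts [48, 152, 168, 199] → cuts [49, 153, 169, 200]
  RvuX (TCTCT, off=4): starts [13, 21, 134, 139, 141] → cuts [17, 25, 138, 143, 145]
  IvoI (AGCAGAT, off=6): starts [84, 91, 127, 190, 212] → cuts [90, 97, 133, 196, 218]
  LmaIX (TGCGACGA, off=4): starts [66, 107, 174] → cuts [70, 111, 178]
  NpsIV (TCTCGAC, off=2): starts [55, 158] → cuts [57, 160]

Pooled cuts: [17, 25, 49, 57, 70, 90, 97, 111, 133, 138, 143, 145, 153, 160, 169, 178, 196, 200, 218]

Fragment lengths:
  [0,17): 17 bp
  [17,25): 8 bp
  [25,49): 24 bp
  [49,57): 8 bp
  [57,70): 13 bp
  [70,90): 20 bp
  [90,97): 7 bp
  [97,111): 14 bp
  [111,133): 22 bp
  [133,138): 5 bp
  [138,143): 5 bp
  [143,145): 2 bp
  [145,153): 8 bp
  [153,160): 7 bp
  [160,169): 9 bp
  [169,178): 9 bp
  [178,196): 18 bp
  [196,200): 4 bp
  [200,218): 18 bp
  [218,234): 16 bp

[2,4,5,5,7,7,8,8,8,9,9,13,14,16,17,18,18,20,22,24]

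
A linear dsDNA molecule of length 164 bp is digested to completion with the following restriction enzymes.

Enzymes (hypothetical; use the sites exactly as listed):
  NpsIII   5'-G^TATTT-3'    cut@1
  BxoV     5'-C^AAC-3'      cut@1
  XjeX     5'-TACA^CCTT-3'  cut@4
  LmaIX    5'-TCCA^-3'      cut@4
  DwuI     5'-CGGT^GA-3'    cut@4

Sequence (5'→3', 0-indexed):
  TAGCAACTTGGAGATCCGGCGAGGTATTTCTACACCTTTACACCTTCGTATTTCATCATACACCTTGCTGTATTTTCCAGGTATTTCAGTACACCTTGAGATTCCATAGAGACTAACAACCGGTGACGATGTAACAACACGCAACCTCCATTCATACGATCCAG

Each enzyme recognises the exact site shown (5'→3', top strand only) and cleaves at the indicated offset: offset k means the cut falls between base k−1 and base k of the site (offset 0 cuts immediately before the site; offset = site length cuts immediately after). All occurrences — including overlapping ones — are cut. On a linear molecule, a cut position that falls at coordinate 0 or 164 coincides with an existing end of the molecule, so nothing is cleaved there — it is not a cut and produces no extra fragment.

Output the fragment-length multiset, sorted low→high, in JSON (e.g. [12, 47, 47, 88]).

[1,2,4,6,7,7,8,8,8,9,10,11,11,12,13,13,14,20]

Site scan:
  NpsIII GTATTT/1: at [23, 47, 69, 80] ⇒ [24, 48, 70, 81]
  BxoV CAAC/1: at [3, 116, 134, 141] ⇒ [4, 117, 135, 142]
  XjeX TACACCTT/4: at [30, 38, 58, 89] ⇒ [34, 42, 62, 93]
  LmaIX TCCA/4: at [75, 102, 146, 159] ⇒ [79, 106, 150, 163]
  DwuI CGGTGA/4: at [120] ⇒ [124]

All cut coordinates (distinct, sorted): [4, 24, 34, 42, 48, 62, 70, 79, 81, 93, 106, 117, 124, 135, 142, 150, 163]

Fragments:
  [0,4): 4 bp
  [4,24): 20 bp
  [24,34): 10 bp
  [34,42): 8 bp
  [42,48): 6 bp
  [48,62): 14 bp
  [62,70): 8 bp
  [70,79): 9 bp
  [79,81): 2 bp
  [81,93): 12 bp
  [93,106): 13 bp
  [106,117): 11 bp
  [117,124): 7 bp
  [124,135): 11 bp
  [135,142): 7 bp
  [142,150): 8 bp
  [150,163): 13 bp
  [163,164): 1 bp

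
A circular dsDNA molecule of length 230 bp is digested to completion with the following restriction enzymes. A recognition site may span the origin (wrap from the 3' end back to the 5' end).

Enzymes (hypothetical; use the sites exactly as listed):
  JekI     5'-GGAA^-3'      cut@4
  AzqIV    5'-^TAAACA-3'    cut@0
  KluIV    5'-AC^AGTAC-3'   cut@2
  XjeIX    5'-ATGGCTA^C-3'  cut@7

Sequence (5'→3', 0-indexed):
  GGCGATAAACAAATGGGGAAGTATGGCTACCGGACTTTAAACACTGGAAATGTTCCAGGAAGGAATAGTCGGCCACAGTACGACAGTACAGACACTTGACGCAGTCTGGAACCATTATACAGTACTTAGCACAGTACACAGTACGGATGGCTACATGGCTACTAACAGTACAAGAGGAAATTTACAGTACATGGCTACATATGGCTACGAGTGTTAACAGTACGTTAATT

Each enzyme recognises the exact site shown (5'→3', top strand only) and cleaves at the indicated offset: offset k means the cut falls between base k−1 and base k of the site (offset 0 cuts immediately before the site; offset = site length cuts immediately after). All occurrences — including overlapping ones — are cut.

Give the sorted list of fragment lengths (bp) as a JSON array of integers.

Site scan:
  JekI (GGAA, off=4): starts [16, 45, 57, 61, 107, 175] → cuts [20, 49, 61, 65, 111, 179]
  AzqIV (TAAACA, off=0): starts [5, 37] → cuts [5, 37]
  KluIV (ACAGTAC, off=2): starts [74, 82, 118, 130, 137, 164, 183, 216] → cuts [76, 84, 120, 132, 139, 166, 185, 218]
  XjeIX (ATGGCTAC, off=7): starts [22, 146, 154, 190, 200] → cuts [29, 153, 161, 197, 207]

All cut coordinates (distinct, sorted): [5, 20, 29, 37, 49, 61, 65, 76, 84, 111, 120, 132, 139, 153, 161, 166, 179, 185, 197, 207, 218]

Fragment lengths:
  5→20: 15 bp
  20→29: 9 bp
  29→37: 8 bp
  37→49: 12 bp
  49→61: 12 bp
  61→65: 4 bp
  65→76: 11 bp
  76→84: 8 bp
  84→111: 27 bp
  111→120: 9 bp
  120→132: 12 bp
  132→139: 7 bp
  139→153: 14 bp
  153→161: 8 bp
  161→166: 5 bp
  166→179: 13 bp
  179→185: 6 bp
  185→197: 12 bp
  197→207: 10 bp
  207→218: 11 bp
  218→5 (wrap): 230-218+5 = 17 bp

[4,5,6,7,8,8,8,9,9,10,11,11,12,12,12,12,13,14,15,17,27]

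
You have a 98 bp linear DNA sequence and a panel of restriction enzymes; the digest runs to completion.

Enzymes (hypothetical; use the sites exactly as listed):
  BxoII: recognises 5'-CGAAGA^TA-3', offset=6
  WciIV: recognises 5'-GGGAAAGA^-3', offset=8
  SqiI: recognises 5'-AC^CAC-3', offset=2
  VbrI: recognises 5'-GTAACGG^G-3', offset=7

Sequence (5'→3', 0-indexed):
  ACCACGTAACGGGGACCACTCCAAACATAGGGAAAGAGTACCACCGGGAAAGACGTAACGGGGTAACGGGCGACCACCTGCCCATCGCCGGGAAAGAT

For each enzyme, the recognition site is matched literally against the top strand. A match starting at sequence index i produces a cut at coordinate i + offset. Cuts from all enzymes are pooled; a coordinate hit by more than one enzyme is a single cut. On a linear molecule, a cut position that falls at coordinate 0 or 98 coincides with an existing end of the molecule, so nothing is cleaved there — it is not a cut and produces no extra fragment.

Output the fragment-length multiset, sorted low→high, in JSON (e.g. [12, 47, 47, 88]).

[1,2,4,4,5,8,8,10,12,21,23]

Scan for sites:
  BxoII (CGAAGATA, off=6): no sites
  WciIV (GGGAAAGA, off=8): starts [29, 45, 89] → cuts [37, 53, 97]
  SqiI (ACCAC, off=2): starts [0, 14, 39, 72] → cuts [2, 16, 41, 74]
  VbrI (GTAACGGG, off=7): starts [5, 54, 62] → cuts [12, 61, 69]

All cut coordinates (distinct, sorted): [2, 12, 16, 37, 41, 53, 61, 69, 74, 97]

Fragments:
  [0,2): 2 bp
  [2,12): 10 bp
  [12,16): 4 bp
  [16,37): 21 bp
  [37,41): 4 bp
  [41,53): 12 bp
  [53,61): 8 bp
  [61,69): 8 bp
  [69,74): 5 bp
  [74,97): 23 bp
  [97,98): 1 bp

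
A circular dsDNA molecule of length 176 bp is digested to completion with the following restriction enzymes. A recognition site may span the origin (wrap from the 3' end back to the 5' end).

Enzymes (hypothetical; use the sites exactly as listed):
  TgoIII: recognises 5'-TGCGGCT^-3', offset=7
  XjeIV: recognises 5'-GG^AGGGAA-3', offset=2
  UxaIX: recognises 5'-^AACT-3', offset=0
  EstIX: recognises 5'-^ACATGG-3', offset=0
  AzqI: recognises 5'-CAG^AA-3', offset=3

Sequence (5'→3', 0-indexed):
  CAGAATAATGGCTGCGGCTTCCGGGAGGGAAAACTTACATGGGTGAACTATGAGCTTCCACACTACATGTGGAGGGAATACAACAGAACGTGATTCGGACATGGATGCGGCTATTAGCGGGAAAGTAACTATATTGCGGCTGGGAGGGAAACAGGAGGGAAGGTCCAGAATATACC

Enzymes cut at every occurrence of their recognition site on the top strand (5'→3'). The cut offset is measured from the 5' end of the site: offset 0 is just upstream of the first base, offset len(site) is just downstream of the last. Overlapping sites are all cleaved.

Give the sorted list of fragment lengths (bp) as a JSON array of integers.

[3,5,6,6,9,11,11,12,13,14,14,14,15,16,27]

Per-enzyme occurrences:
  TgoIII TGCGGCT/7: at [12, 105, 134] ⇒ [19, 112, 141]
  XjeIV GGAGGGAA/2: at [23, 70, 142, 153] ⇒ [25, 72, 144, 155]
  UxaIX AACT/0: at [31, 45, 126] ⇒ [31, 45, 126]
  EstIX ACATGG/0: at [36, 98] ⇒ [36, 98]
  AzqI CAGAA/3: at [0, 83, 165] ⇒ [3, 86, 168]

Pooled cuts: [3, 19, 25, 31, 36, 45, 72, 86, 98, 112, 126, 141, 144, 155, 168]

Fragments:
  3→19: 16 bp
  19→25: 6 bp
  25→31: 6 bp
  31→36: 5 bp
  36→45: 9 bp
  45→72: 27 bp
  72→86: 14 bp
  86→98: 12 bp
  98→112: 14 bp
  112→126: 14 bp
  126→141: 15 bp
  141→144: 3 bp
  144→155: 11 bp
  155→168: 13 bp
  168→3 (wrap): 176-168+3 = 11 bp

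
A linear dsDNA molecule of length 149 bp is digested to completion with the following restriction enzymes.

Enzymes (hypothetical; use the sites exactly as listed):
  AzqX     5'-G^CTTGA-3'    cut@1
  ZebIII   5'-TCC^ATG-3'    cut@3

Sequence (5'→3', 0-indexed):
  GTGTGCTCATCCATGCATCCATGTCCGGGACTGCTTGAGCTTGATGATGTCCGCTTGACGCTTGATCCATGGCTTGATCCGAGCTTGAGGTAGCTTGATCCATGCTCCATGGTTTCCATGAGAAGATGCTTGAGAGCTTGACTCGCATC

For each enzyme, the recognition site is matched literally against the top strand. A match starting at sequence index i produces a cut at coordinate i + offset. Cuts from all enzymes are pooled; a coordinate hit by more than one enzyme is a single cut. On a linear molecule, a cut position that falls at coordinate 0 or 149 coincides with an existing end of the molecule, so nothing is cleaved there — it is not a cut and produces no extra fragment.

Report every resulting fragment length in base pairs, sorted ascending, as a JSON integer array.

[4,6,7,7,8,8,8,8,9,10,11,11,12,13,13,14]

Scan for sites:
  AzqX GCTTGA/1: at [32, 38, 52, 59, 71, 82, 92, 127, 135] ⇒ [33, 39, 53, 60, 72, 83, 93, 128, 136]
  ZebIII TCCATG/3: at [9, 17, 65, 98, 105, 114] ⇒ [12, 20, 68, 101, 108, 117]

Pooled cuts: [12, 20, 33, 39, 53, 60, 68, 72, 83, 93, 101, 108, 117, 128, 136]

Fragments:
  [0,12): 12 bp
  [12,20): 8 bp
  [20,33): 13 bp
  [33,39): 6 bp
  [39,53): 14 bp
  [53,60): 7 bp
  [60,68): 8 bp
  [68,72): 4 bp
  [72,83): 11 bp
  [83,93): 10 bp
  [93,101): 8 bp
  [101,108): 7 bp
  [108,117): 9 bp
  [117,128): 11 bp
  [128,136): 8 bp
  [136,149): 13 bp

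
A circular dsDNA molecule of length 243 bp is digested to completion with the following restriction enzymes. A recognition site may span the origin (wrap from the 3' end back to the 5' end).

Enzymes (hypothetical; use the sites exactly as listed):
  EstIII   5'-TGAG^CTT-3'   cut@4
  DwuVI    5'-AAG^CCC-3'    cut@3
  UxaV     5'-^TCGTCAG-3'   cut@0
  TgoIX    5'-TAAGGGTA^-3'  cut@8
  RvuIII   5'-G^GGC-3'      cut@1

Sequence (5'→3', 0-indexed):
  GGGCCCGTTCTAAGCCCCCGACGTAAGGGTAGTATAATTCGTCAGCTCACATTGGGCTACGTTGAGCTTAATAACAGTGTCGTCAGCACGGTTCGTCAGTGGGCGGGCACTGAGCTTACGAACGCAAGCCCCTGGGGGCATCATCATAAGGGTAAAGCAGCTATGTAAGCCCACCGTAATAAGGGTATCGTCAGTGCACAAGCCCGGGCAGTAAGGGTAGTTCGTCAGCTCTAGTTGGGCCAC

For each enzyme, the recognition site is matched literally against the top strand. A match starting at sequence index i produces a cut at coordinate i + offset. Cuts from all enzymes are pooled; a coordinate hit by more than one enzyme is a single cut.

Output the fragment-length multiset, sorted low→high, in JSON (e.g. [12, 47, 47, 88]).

Scan for sites:
  EstIII TGAGCTT/4: at [62, 110] ⇒ [66, 114]
  DwuVI AAGCCC/3: at [11, 125, 166, 199] ⇒ [14, 128, 169, 202]
  UxaV TCGTCAG/0: at [38, 79, 92, 187, 221] ⇒ [38, 79, 92, 187, 221]
  TgoIX TAAGGGTA/8: at [23, 146, 179, 211] ⇒ [31, 154, 187, 219]
  RvuIII GGGC/1: at [0, 53, 100, 104, 135, 205, 236] ⇒ [1, 54, 101, 105, 136, 206, 237]

All cut coordinates (distinct, sorted): [1, 14, 31, 38, 54, 66, 79, 92, 101, 105, 114, 128, 136, 154, 169, 187, 202, 206, 219, 221, 237]

Fragments:
  1→14: 13 bp
  14→31: 17 bp
  31→38: 7 bp
  38→54: 16 bp
  54→66: 12 bp
  66→79: 13 bp
  79→92: 13 bp
  92→101: 9 bp
  101→105: 4 bp
  105→114: 9 bp
  114→128: 14 bp
  128→136: 8 bp
  136→154: 18 bp
  154→169: 15 bp
  169→187: 18 bp
  187→202: 15 bp
  202→206: 4 bp
  206→219: 13 bp
  219→221: 2 bp
  221→237: 16 bp
  237→1 (wrap): 243-237+1 = 7 bp

[2,4,4,7,7,8,9,9,12,13,13,13,13,14,15,15,16,16,17,18,18]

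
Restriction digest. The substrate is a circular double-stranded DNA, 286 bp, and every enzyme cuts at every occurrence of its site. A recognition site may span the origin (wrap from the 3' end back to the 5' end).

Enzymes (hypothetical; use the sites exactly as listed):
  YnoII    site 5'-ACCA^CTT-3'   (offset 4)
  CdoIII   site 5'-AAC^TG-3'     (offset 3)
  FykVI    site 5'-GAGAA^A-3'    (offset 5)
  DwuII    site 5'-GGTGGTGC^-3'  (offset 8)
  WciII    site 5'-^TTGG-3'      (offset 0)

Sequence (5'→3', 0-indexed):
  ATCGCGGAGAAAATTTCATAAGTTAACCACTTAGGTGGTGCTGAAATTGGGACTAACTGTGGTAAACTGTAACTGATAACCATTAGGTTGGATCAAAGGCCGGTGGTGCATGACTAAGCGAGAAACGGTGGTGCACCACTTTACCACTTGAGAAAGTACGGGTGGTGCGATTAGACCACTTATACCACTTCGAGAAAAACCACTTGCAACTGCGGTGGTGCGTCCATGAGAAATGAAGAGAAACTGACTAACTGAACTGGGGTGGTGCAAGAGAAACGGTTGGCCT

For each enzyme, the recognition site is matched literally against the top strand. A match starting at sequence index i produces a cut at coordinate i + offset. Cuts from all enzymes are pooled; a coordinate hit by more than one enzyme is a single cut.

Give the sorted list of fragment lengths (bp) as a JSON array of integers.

Scan for sites:
  YnoII (ACCACTT, off=4): starts [25, 134, 142, 174, 183, 198] → cuts [29, 138, 146, 178, 187, 202]
  CdoIII (AACTG, off=3): starts [54, 64, 70, 207, 241, 249, 254] → cuts [57, 67, 73, 210, 244, 252, 257]
  FykVI (GAGAAA, off=5): starts [6, 119, 149, 191, 227, 237, 270] → cuts [11, 124, 154, 196, 232, 242, 275]
  DwuII (GGTGGTGC, off=8): starts [33, 101, 126, 160, 213, 260] → cuts [41, 109, 134, 168, 221, 268]
  WciII (TTGG, off=0): starts [46, 87, 279] → cuts [46, 87, 279]

All cut coordinates (distinct, sorted): [11, 29, 41, 46, 57, 67, 73, 87, 109, 124, 134, 138, 146, 154, 168, 178, 187, 196, 202, 210, 221, 232, 242, 244, 252, 257, 268, 275, 279]

Fragment lengths:
  11→29: 18 bp
  29→41: 12 bp
  41→46: 5 bp
  46→57: 11 bp
  57→67: 10 bp
  67→73: 6 bp
  73→87: 14 bp
  87→109: 22 bp
  109→124: 15 bp
  124→134: 10 bp
  134→138: 4 bp
  138→146: 8 bp
  146→154: 8 bp
  154→168: 14 bp
  168→178: 10 bp
  178→187: 9 bp
  187→196: 9 bp
  196→202: 6 bp
  202→210: 8 bp
  210→221: 11 bp
  221→232: 11 bp
  232→242: 10 bp
  242→244: 2 bp
  244→252: 8 bp
  252→257: 5 bp
  257→268: 11 bp
  268→275: 7 bp
  275→279: 4 bp
  279→11 (wrap): 286-279+11 = 18 bp

[2,4,4,5,5,6,6,7,8,8,8,8,9,9,10,10,10,10,11,11,11,11,12,14,14,15,18,18,22]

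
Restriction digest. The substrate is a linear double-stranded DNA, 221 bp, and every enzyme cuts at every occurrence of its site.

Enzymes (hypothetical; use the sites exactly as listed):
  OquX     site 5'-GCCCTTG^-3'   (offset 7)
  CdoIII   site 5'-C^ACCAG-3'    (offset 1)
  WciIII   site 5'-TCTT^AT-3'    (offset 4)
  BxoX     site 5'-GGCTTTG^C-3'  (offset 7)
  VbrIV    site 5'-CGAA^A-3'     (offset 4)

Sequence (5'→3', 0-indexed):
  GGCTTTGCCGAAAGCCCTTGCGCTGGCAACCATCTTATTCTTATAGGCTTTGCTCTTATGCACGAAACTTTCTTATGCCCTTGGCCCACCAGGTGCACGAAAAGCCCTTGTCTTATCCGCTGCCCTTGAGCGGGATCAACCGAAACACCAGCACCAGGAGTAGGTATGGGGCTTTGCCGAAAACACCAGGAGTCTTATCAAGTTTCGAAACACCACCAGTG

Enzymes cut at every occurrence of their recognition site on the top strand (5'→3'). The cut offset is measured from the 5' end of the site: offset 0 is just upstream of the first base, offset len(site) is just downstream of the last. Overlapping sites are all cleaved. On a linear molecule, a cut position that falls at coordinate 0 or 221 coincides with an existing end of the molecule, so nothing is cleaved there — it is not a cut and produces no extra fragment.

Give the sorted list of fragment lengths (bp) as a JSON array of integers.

[2,3,4,4,5,5,5,5,6,6,7,7,8,8,9,9,9,10,12,13,14,14,16,16,24]

Scan for sites:
  OquX GCCCTTG/7: at [13, 76, 103, 121] ⇒ [20, 83, 110, 128]
  CdoIII CACCAG/1: at [86, 145, 151, 183, 213] ⇒ [87, 146, 152, 184, 214]
  WciIII TCTTAT/4: at [32, 38, 53, 70, 110, 192] ⇒ [36, 42, 57, 74, 114, 196]
  BxoX GGCTTTGC/7: at [0, 45, 169] ⇒ [7, 52, 176]
  VbrIV CGAAA/4: at [8, 62, 97, 140, 177, 205] ⇒ [12, 66, 101, 144, 181, 209]

Pooled cuts: [7, 12, 20, 36, 42, 52, 57, 66, 74, 83, 87, 101, 110, 114, 128, 144, 146, 152, 176, 181, 184, 196, 209, 214]

Fragments:
  [0,7): 7 bp
  [7,12): 5 bp
  [12,20): 8 bp
  [20,36): 16 bp
  [36,42): 6 bp
  [42,52): 10 bp
  [52,57): 5 bp
  [57,66): 9 bp
  [66,74): 8 bp
  [74,83): 9 bp
  [83,87): 4 bp
  [87,101): 14 bp
  [101,110): 9 bp
  [110,114): 4 bp
  [114,128): 14 bp
  [128,144): 16 bp
  [144,146): 2 bp
  [146,152): 6 bp
  [152,176): 24 bp
  [176,181): 5 bp
  [181,184): 3 bp
  [184,196): 12 bp
  [196,209): 13 bp
  [209,214): 5 bp
  [214,221): 7 bp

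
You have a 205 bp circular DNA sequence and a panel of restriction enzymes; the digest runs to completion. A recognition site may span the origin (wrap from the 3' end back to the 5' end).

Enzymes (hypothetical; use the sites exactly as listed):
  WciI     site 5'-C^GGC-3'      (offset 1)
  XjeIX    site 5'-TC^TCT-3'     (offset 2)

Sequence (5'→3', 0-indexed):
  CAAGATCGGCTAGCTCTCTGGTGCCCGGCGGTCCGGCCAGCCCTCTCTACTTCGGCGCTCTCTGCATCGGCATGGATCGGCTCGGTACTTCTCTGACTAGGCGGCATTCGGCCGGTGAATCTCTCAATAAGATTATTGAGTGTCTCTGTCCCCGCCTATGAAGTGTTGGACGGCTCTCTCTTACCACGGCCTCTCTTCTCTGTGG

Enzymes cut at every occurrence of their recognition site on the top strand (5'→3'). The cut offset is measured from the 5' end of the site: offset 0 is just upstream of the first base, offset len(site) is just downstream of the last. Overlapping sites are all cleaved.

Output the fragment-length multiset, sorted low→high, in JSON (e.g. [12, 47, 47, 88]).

Scan for sites:
  WciI (CGGC, off=1): starts [6, 25, 33, 52, 67, 77, 101, 108, 170, 186] → cuts [7, 26, 34, 53, 68, 78, 102, 109, 171, 187]
  XjeIX (TCTCT, off=2): starts [14, 43, 58, 89, 119, 142, 174, 176, 191, 196] → cuts [16, 45, 60, 91, 121, 144, 176, 178, 193, 198]

All cut coordinates (distinct, sorted): [7, 16, 26, 34, 45, 53, 60, 68, 78, 91, 102, 109, 121, 144, 171, 176, 178, 187, 193, 198]

Fragments:
  7→16: 9 bp
  16→26: 10 bp
  26→34: 8 bp
  34→45: 11 bp
  45→53: 8 bp
  53→60: 7 bp
  60→68: 8 bp
  68→78: 10 bp
  78→91: 13 bp
  91→102: 11 bp
  102→109: 7 bp
  109→121: 12 bp
  121→144: 23 bp
  144→171: 27 bp
  171→176: 5 bp
  176→178: 2 bp
  178→187: 9 bp
  187→193: 6 bp
  193→198: 5 bp
  198→7 (wrap): 205-198+7 = 14 bp

[2,5,5,6,7,7,8,8,8,9,9,10,10,11,11,12,13,14,23,27]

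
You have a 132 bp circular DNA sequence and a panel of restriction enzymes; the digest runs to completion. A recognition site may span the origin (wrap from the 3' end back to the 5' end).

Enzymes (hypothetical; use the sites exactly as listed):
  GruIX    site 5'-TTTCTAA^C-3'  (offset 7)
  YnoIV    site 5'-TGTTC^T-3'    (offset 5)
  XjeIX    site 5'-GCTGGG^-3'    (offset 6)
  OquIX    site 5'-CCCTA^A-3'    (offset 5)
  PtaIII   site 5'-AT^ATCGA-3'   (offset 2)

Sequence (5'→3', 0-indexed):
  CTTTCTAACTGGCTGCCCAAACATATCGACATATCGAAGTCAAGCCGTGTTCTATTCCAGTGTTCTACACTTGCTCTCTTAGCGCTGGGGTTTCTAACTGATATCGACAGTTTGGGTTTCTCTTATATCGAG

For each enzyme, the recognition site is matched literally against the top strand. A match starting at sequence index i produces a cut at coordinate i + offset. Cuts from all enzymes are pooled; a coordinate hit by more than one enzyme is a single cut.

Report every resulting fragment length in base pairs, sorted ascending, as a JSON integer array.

[5,8,8,13,14,16,20,24,24]

Scan for sites:
  GruIX TTTCTAAC/7: at [1, 90] ⇒ [8, 97]
  YnoIV TGTTCT/5: at [47, 60] ⇒ [52, 65]
  XjeIX GCTGGG/6: at [83] ⇒ [89]
  OquIX (CCCTAA, off=5): no sites
  PtaIII ATATCGA/2: at [22, 30, 100, 124] ⇒ [24, 32, 102, 126]

All cut coordinates (distinct, sorted): [8, 24, 32, 52, 65, 89, 97, 102, 126]

Fragment lengths:
  8→24: 16 bp
  24→32: 8 bp
  32→52: 20 bp
  52→65: 13 bp
  65→89: 24 bp
  89→97: 8 bp
  97→102: 5 bp
  102→126: 24 bp
  126→8 (wrap): 132-126+8 = 14 bp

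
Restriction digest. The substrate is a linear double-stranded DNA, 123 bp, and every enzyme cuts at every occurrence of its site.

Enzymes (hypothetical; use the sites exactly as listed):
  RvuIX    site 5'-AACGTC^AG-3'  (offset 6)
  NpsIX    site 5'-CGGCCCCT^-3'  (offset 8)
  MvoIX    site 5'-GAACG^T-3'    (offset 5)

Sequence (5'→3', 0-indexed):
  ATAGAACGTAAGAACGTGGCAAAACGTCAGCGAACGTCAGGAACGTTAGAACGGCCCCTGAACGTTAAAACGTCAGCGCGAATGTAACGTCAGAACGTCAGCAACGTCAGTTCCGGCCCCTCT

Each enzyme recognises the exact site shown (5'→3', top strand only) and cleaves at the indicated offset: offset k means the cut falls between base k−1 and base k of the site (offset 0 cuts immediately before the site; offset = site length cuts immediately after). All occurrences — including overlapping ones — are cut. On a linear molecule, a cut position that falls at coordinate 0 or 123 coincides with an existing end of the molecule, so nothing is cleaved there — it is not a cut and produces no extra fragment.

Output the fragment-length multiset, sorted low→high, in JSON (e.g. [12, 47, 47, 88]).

Scan for sites:
  RvuIX (AACGTCAG, off=6): starts [22, 32, 68, 85, 93, 102] → cuts [28, 38, 74, 91, 99, 108]
  NpsIX (CGGCCCCT, off=8): starts [51, 113] → cuts [59, 121]
  MvoIX (GAACGT, off=5): starts [3, 11, 31, 40, 59, 92] → cuts [8, 16, 36, 45, 64, 97]

Pooled cuts: [8, 16, 28, 36, 38, 45, 59, 64, 74, 91, 97, 99, 108, 121]

Fragment lengths:
  [0,8): 8 bp
  [8,16): 8 bp
  [16,28): 12 bp
  [28,36): 8 bp
  [36,38): 2 bp
  [38,45): 7 bp
  [45,59): 14 bp
  [59,64): 5 bp
  [64,74): 10 bp
  [74,91): 17 bp
  [91,97): 6 bp
  [97,99): 2 bp
  [99,108): 9 bp
  [108,121): 13 bp
  [121,123): 2 bp

[2,2,2,5,6,7,8,8,8,9,10,12,13,14,17]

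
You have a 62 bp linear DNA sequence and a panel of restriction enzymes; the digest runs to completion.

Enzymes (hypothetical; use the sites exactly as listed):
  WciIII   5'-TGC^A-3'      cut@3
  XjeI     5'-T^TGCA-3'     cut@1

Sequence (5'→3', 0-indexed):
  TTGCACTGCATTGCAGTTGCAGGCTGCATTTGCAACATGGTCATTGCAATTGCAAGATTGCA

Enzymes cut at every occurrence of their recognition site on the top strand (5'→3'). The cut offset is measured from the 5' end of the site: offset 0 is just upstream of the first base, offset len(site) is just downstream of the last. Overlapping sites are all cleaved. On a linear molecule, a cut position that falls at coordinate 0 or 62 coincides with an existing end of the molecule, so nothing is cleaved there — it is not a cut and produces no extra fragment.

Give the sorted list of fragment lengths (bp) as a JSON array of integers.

[1,1,2,3,3,3,3,3,3,3,3,3,3,5,5,7,11]

Site scan:
  WciIII TGCA/3: at [1, 6, 11, 17, 24, 30, 44, 50, 58] ⇒ [4, 9, 14, 20, 27, 33, 47, 53, 61]
  XjeI TTGCA/1: at [0, 10, 16, 29, 43, 49, 57] ⇒ [1, 11, 17, 30, 44, 50, 58]

All cut coordinates (distinct, sorted): [1, 4, 9, 11, 14, 17, 20, 27, 30, 33, 44, 47, 50, 53, 58, 61]

Fragments:
  [0,1): 1 bp
  [1,4): 3 bp
  [4,9): 5 bp
  [9,11): 2 bp
  [11,14): 3 bp
  [14,17): 3 bp
  [17,20): 3 bp
  [20,27): 7 bp
  [27,30): 3 bp
  [30,33): 3 bp
  [33,44): 11 bp
  [44,47): 3 bp
  [47,50): 3 bp
  [50,53): 3 bp
  [53,58): 5 bp
  [58,61): 3 bp
  [61,62): 1 bp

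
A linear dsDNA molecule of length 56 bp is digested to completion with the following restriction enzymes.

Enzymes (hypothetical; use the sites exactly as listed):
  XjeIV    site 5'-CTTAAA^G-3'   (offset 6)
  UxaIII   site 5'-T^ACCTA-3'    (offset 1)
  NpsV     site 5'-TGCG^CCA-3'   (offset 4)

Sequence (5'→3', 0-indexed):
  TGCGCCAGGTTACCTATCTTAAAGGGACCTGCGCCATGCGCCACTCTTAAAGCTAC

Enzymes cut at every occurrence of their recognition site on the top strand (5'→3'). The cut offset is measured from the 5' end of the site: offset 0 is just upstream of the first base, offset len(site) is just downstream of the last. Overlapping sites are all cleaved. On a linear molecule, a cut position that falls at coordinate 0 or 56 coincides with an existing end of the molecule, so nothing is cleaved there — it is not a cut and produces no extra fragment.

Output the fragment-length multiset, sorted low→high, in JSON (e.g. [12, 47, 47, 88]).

Site scan:
  XjeIV CTTAAAG/6: at [17, 45] ⇒ [23, 51]
  UxaIII TACCTA/1: at [10] ⇒ [11]
  NpsV TGCGCCA/4: at [0, 29, 36] ⇒ [4, 33, 40]

Pooled cuts: [4, 11, 23, 33, 40, 51]

Fragment lengths:
  [0,4): 4 bp
  [4,11): 7 bp
  [11,23): 12 bp
  [23,33): 10 bp
  [33,40): 7 bp
  [40,51): 11 bp
  [51,56): 5 bp

[4,5,7,7,10,11,12]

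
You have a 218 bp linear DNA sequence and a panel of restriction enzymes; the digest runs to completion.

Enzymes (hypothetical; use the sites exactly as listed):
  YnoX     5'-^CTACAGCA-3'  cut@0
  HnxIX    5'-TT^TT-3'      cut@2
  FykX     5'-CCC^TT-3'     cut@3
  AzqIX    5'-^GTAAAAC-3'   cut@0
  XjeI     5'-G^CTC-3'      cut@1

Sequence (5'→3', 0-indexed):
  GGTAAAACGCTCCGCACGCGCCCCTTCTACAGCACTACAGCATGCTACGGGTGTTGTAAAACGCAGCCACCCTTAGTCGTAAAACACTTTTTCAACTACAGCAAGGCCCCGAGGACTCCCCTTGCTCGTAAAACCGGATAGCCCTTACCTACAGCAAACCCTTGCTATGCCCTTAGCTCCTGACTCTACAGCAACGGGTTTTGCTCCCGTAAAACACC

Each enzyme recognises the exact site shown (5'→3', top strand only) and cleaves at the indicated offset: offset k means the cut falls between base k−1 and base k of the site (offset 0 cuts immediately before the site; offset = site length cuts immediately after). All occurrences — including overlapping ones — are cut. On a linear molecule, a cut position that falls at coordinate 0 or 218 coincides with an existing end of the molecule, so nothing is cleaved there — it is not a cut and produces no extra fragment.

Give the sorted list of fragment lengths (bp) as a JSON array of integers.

Per-enzyme occurrences:
  YnoX (CTACAGCA, off=0): starts [26, 34, 95, 148, 185] → cuts [26, 34, 95, 148, 185]
  HnxIX (TTTT, off=2): starts [87, 88, 198] → cuts [89, 90, 200]
  FykX (CCCTT, off=3): starts [21, 69, 118, 141, 158, 169] → cuts [24, 72, 121, 144, 161, 172]
  AzqIX (GTAAAAC, off=0): starts [1, 55, 78, 127, 208] → cuts [1, 55, 78, 127, 208]
  XjeI (GCTC, off=1): starts [8, 123, 175, 202] → cuts [9, 124, 176, 203]

Pooled cuts: [1, 9, 24, 26, 34, 55, 72, 78, 89, 90, 95, 121, 124, 127, 144, 148, 161, 172, 176, 185, 200, 203, 208]

Fragment lengths:
  [0,1): 1 bp
  [1,9): 8 bp
  [9,24): 15 bp
  [24,26): 2 bp
  [26,34): 8 bp
  [34,55): 21 bp
  [55,72): 17 bp
  [72,78): 6 bp
  [78,89): 11 bp
  [89,90): 1 bp
  [90,95): 5 bp
  [95,121): 26 bp
  [121,124): 3 bp
  [124,127): 3 bp
  [127,144): 17 bp
  [144,148): 4 bp
  [148,161): 13 bp
  [161,172): 11 bp
  [172,176): 4 bp
  [176,185): 9 bp
  [185,200): 15 bp
  [200,203): 3 bp
  [203,208): 5 bp
  [208,218): 10 bp

[1,1,2,3,3,3,4,4,5,5,6,8,8,9,10,11,11,13,15,15,17,17,21,26]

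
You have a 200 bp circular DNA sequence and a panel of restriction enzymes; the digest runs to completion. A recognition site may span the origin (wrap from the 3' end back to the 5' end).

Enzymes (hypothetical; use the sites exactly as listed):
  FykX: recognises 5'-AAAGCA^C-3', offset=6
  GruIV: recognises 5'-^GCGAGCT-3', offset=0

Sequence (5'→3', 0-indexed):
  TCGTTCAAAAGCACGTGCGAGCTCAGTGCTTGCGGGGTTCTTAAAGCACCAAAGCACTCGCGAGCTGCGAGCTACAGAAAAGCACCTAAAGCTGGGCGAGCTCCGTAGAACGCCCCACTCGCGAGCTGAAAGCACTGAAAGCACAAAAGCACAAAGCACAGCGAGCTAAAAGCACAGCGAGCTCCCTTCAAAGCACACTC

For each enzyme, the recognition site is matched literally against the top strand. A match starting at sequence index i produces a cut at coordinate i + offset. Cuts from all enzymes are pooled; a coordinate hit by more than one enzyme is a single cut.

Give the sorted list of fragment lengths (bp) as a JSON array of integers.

[2,2,3,3,7,7,8,8,9,11,14,14,18,18,19,25,32]

Per-enzyme occurrences:
  FykX (AAAGCAC, off=6): starts [7, 42, 50, 78, 128, 137, 145, 152, 168, 189] → cuts [13, 48, 56, 84, 134, 143, 151, 158, 174, 195]
  GruIV (GCGAGCT, off=0): starts [16, 59, 66, 95, 120, 160, 176] → cuts [16, 59, 66, 95, 120, 160, 176]

All cut coordinates (distinct, sorted): [13, 16, 48, 56, 59, 66, 84, 95, 120, 134, 143, 151, 158, 160, 174, 176, 195]

Fragment lengths:
  13→16: 3 bp
  16→48: 32 bp
  48→56: 8 bp
  56→59: 3 bp
  59→66: 7 bp
  66→84: 18 bp
  84→95: 11 bp
  95→120: 25 bp
  120→134: 14 bp
  134→143: 9 bp
  143→151: 8 bp
  151→158: 7 bp
  158→160: 2 bp
  160→174: 14 bp
  174→176: 2 bp
  176→195: 19 bp
  195→13 (wrap): 200-195+13 = 18 bp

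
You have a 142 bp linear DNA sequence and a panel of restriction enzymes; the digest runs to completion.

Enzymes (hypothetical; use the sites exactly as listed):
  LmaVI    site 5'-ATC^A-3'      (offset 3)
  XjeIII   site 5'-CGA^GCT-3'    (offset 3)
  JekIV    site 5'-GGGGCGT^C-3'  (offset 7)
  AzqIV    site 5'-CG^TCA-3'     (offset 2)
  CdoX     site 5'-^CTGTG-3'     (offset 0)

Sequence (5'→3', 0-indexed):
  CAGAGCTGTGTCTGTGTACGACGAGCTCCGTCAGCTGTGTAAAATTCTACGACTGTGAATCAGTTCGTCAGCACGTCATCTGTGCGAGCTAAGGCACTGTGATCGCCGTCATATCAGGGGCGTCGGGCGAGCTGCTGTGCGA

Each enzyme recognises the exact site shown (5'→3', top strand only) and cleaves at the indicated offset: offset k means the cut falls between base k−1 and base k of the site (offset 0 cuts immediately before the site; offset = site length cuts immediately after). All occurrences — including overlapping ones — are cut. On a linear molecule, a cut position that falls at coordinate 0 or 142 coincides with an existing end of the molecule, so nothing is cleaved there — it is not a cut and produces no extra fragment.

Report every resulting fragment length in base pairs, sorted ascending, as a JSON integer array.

[4,4,4,5,6,6,6,7,7,8,8,8,8,9,9,12,13,18]

Scan for sites:
  LmaVI ATCA/3: at [58, 112] ⇒ [61, 115]
  XjeIII CGAGCT/3: at [21, 84, 127] ⇒ [24, 87, 130]
  JekIV GGGGCGTC/7: at [116] ⇒ [123]
  AzqIV CGTCA/2: at [28, 65, 73, 106] ⇒ [30, 67, 75, 108]
  CdoX CTGTG/0: at [5, 11, 34, 52, 79, 96, 134] ⇒ [5, 11, 34, 52, 79, 96, 134]

Pooled cuts: [5, 11, 24, 30, 34, 52, 61, 67, 75, 79, 87, 96, 108, 115, 123, 130, 134]

Fragment lengths:
  [0,5): 5 bp
  [5,11): 6 bp
  [11,24): 13 bp
  [24,30): 6 bp
  [30,34): 4 bp
  [34,52): 18 bp
  [52,61): 9 bp
  [61,67): 6 bp
  [67,75): 8 bp
  [75,79): 4 bp
  [79,87): 8 bp
  [87,96): 9 bp
  [96,108): 12 bp
  [108,115): 7 bp
  [115,123): 8 bp
  [123,130): 7 bp
  [130,134): 4 bp
  [134,142): 8 bp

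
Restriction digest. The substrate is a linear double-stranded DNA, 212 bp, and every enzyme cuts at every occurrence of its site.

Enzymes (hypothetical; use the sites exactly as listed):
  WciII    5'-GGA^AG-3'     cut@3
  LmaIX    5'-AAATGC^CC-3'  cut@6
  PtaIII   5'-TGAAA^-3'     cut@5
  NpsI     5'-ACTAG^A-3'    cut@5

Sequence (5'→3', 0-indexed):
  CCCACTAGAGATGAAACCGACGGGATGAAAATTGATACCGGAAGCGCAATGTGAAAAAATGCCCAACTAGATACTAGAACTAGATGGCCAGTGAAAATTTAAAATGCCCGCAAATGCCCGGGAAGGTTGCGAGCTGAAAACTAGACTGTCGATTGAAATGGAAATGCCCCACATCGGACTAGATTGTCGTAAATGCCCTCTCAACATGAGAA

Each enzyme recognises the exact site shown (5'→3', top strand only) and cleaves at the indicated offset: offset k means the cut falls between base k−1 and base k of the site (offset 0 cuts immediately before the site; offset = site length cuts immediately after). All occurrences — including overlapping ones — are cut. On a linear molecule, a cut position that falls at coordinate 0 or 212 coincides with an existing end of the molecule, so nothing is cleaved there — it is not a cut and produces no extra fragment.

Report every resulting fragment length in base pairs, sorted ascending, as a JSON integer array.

Site scan:
  WciII GGAAG/3: at [39, 120] ⇒ [42, 123]
  LmaIX AAATGCCC/6: at [56, 101, 111, 161, 190] ⇒ [62, 107, 117, 167, 196]
  PtaIII TGAAA/5: at [11, 25, 51, 91, 134, 153] ⇒ [16, 30, 56, 96, 139, 158]
  NpsI ACTAGA/5: at [3, 65, 72, 78, 139, 177] ⇒ [8, 70, 77, 83, 144, 182]

All cut coordinates (distinct, sorted): [8, 16, 30, 42, 56, 62, 70, 77, 83, 96, 107, 117, 123, 139, 144, 158, 167, 182, 196]

Fragments:
  [0,8): 8 bp
  [8,16): 8 bp
  [16,30): 14 bp
  [30,42): 12 bp
  [42,56): 14 bp
  [56,62): 6 bp
  [62,70): 8 bp
  [70,77): 7 bp
  [77,83): 6 bp
  [83,96): 13 bp
  [96,107): 11 bp
  [107,117): 10 bp
  [117,123): 6 bp
  [123,139): 16 bp
  [139,144): 5 bp
  [144,158): 14 bp
  [158,167): 9 bp
  [167,182): 15 bp
  [182,196): 14 bp
  [196,212): 16 bp

[5,6,6,6,7,8,8,8,9,10,11,12,13,14,14,14,14,15,16,16]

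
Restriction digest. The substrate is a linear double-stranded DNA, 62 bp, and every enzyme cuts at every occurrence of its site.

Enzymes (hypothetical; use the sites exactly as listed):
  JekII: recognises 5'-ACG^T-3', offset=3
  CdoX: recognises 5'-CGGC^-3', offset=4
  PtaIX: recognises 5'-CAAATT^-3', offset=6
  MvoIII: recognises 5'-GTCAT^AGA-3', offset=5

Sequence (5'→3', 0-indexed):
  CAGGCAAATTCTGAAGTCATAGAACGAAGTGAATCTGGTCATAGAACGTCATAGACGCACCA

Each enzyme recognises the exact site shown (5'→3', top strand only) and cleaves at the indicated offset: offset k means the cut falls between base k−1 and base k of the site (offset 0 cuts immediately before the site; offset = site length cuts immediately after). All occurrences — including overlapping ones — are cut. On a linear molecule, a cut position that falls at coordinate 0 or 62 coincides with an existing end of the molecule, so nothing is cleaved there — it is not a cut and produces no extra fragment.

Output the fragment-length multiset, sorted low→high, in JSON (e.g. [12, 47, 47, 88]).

[4,6,10,10,10,22]

Per-enzyme occurrences:
  JekII ACGT/3: at [45] ⇒ [48]
  CdoX (CGGC, off=4): no sites
  PtaIX CAAATT/6: at [4] ⇒ [10]
  MvoIII GTCATAGA/5: at [15, 37, 47] ⇒ [20, 42, 52]

All cut coordinates (distinct, sorted): [10, 20, 42, 48, 52]

Fragments:
  [0,10): 10 bp
  [10,20): 10 bp
  [20,42): 22 bp
  [42,48): 6 bp
  [48,52): 4 bp
  [52,62): 10 bp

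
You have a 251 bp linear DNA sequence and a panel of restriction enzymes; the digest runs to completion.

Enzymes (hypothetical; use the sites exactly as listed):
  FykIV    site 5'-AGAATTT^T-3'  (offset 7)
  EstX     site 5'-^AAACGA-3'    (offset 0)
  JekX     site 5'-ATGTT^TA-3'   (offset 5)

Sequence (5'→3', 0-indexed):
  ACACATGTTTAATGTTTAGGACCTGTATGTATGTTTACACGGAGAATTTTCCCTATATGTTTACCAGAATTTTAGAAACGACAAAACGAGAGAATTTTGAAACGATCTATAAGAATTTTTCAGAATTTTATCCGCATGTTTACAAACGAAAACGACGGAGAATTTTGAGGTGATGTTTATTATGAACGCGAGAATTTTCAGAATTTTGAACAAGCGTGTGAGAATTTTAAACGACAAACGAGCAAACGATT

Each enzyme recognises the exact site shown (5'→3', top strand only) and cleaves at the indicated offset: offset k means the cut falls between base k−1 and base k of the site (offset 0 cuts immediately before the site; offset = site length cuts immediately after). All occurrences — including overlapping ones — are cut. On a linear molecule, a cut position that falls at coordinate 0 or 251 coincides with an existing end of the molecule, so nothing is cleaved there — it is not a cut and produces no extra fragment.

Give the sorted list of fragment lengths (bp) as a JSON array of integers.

[1,2,3,3,6,7,7,8,8,8,9,9,10,11,12,12,12,14,14,16,19,19,20,21]

Scan for sites:
  FykIV AGAATTTT/7: at [42, 65, 90, 111, 121, 158, 190, 199, 220] ⇒ [49, 72, 97, 118, 128, 165, 197, 206, 227]
  EstX AAACGA/0: at [75, 83, 99, 143, 149, 228, 235, 243] ⇒ [75, 83, 99, 143, 149, 228, 235, 243]
  JekX ATGTTTA/5: at [4, 11, 30, 56, 135, 172] ⇒ [9, 16, 35, 61, 140, 177]

All cut coordinates (distinct, sorted): [9, 16, 35, 49, 61, 72, 75, 83, 97, 99, 118, 128, 140, 143, 149, 165, 177, 197, 206, 227, 228, 235, 243]

Fragment lengths:
  [0,9): 9 bp
  [9,16): 7 bp
  [16,35): 19 bp
  [35,49): 14 bp
  [49,61): 12 bp
  [61,72): 11 bp
  [72,75): 3 bp
  [75,83): 8 bp
  [83,97): 14 bp
  [97,99): 2 bp
  [99,118): 19 bp
  [118,128): 10 bp
  [128,140): 12 bp
  [140,143): 3 bp
  [143,149): 6 bp
  [149,165): 16 bp
  [165,177): 12 bp
  [177,197): 20 bp
  [197,206): 9 bp
  [206,227): 21 bp
  [227,228): 1 bp
  [228,235): 7 bp
  [235,243): 8 bp
  [243,251): 8 bp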